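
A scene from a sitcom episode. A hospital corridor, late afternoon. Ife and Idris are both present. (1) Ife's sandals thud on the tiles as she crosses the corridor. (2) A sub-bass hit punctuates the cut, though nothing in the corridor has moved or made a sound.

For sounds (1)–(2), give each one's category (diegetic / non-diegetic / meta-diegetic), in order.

diegetic, non-diegetic

(1) a character's body making contact with the set — an in-world sound → diegetic.
(2) nothing in the scene produces it; it's an accent added for the audience → non-diegetic.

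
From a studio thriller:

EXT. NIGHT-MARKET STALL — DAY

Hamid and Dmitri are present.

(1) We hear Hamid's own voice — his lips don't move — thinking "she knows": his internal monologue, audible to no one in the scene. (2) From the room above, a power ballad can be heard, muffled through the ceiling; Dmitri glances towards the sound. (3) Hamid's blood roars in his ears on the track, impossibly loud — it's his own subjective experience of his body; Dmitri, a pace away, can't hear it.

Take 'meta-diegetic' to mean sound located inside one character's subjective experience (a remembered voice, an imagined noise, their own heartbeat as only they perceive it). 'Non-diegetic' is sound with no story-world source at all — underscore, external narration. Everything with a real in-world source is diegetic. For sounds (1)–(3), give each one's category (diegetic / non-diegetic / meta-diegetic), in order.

meta-diegetic, diegetic, meta-diegetic

Sound (1): it's Hamid's unspoken thought, heard only by the audience via his subjectivity, so meta-diegetic.
(2) is diegetic: the music has an off-screen but real-world source and a character hears it.
Sound (3): point-of-audition from inside Hamid's body; not a sound in the room, so meta-diegetic.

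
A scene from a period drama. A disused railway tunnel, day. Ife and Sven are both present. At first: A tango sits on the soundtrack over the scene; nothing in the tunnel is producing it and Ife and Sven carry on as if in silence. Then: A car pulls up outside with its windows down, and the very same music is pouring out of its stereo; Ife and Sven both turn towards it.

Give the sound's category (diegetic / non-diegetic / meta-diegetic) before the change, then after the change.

Before the change: no in-world source exists and no character can hear it — underscore → non-diegetic.
After the change: the car stereo is now a real source in the story world and the characters hear it → diegetic.

non-diegetic, diegetic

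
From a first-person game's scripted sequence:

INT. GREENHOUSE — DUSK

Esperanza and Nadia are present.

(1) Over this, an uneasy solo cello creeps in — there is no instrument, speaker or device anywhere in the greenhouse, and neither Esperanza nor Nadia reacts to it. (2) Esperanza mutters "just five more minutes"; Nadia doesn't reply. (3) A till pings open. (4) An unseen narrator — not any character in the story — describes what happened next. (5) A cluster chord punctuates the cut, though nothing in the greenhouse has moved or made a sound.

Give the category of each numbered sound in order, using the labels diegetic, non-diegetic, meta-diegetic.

non-diegetic, diegetic, diegetic, non-diegetic, non-diegetic

Sound (1): nothing in the greenhouse produces it and the characters don't hear it — pure soundtrack, so non-diegetic.
Sound (2): Esperanza is a character speaking aloud in the scene, so diegetic.
(3) is diegetic: an in-world source (a till); characters could hear it.
(4) is non-diegetic: external voice-over — not a character, not heard by anyone in the scene.
(5) nothing in the scene produces it; it's an accent added for the audience → non-diegetic.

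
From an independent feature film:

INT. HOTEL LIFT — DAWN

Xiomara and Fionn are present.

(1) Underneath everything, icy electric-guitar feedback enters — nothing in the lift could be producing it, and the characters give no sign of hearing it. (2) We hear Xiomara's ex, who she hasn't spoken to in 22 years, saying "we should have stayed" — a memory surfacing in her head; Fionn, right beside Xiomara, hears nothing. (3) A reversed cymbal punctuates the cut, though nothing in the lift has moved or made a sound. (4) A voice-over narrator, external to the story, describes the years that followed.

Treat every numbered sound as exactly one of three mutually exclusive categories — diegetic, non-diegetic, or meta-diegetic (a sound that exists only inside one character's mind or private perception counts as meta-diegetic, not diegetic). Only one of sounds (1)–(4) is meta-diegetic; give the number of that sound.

2

(1) nothing in the lift produces it and the characters don't hear it — pure soundtrack → non-diegetic.
(2) it's Xiomara's recollection rendered as sound; the other character can't hear it → meta-diegetic.
(3) is non-diegetic: it's a sound-design accent with no in-world source; no one in the scene can hear it.
(4) is non-diegetic: commentary laid over the scene from outside the fiction.
Only (2) is meta-diegetic.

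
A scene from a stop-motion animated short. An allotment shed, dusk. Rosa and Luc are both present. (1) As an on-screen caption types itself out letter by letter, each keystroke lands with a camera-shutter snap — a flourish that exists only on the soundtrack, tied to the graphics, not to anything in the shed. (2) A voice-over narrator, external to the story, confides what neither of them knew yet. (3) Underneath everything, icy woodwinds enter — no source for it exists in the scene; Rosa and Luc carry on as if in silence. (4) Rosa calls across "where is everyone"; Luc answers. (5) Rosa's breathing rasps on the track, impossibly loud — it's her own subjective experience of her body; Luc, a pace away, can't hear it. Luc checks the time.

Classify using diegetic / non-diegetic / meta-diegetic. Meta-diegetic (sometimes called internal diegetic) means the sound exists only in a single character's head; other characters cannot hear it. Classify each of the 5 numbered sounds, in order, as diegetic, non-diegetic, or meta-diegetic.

(1) it accompanies on-screen graphics, not anything inside the story world → non-diegetic.
(2) external voice-over — not a character, not heard by anyone in the scene → non-diegetic.
(3) is non-diegetic: it has no source in the story world and no character can hear it — it's underscore.
Sound (4): on-screen dialogue — Rosa speaks and Luc is there to hear, so diegetic.
Sound (5): point-of-audition from inside Rosa's body; not a sound in the room, so meta-diegetic.

non-diegetic, non-diegetic, non-diegetic, diegetic, meta-diegetic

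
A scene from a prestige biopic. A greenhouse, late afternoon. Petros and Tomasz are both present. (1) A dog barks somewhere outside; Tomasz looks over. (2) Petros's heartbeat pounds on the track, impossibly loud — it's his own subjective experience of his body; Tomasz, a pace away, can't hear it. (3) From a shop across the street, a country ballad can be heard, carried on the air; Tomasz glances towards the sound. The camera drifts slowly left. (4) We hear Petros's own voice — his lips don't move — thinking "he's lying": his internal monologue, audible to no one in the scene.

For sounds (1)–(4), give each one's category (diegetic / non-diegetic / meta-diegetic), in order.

diegetic, meta-diegetic, diegetic, meta-diegetic

(1) is diegetic: a dog is a real object/event in the scene's world.
Sound (2): it's Petros's internal bodily sensation rendered as sound; only Petros 'hears' it, so meta-diegetic.
(3) off-screen diegetic: the source is out of frame but still in the story's space → diegetic.
Sound (4): Petros's thought-voice: a private mental sound no other character can hear, so meta-diegetic.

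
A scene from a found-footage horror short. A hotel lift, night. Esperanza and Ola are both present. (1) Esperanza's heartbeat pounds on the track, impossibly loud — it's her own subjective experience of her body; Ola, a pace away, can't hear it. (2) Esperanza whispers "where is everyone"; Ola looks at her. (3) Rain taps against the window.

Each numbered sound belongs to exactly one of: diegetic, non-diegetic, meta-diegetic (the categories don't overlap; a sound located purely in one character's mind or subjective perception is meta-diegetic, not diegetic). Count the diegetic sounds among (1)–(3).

(1) point-of-audition from inside Esperanza's body; not a sound in the room → meta-diegetic.
(2) on-screen dialogue — Esperanza speaks and Ola is there to hear → diegetic.
Sound (3): ambient/room sound belonging to the story's physical space, so diegetic.
Diegetic: (2), (3) — that's 2.

2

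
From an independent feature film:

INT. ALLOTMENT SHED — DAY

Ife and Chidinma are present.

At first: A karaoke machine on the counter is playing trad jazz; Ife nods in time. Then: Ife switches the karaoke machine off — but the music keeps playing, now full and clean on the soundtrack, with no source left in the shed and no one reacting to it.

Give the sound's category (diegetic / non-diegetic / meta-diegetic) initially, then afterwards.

Initially: a karaoke machine is a real in-scene source and Ife reacts to it → diegetic.
Afterwards: there is no longer any in-world source and no one can hear it — it has become underscore → non-diegetic.

diegetic, non-diegetic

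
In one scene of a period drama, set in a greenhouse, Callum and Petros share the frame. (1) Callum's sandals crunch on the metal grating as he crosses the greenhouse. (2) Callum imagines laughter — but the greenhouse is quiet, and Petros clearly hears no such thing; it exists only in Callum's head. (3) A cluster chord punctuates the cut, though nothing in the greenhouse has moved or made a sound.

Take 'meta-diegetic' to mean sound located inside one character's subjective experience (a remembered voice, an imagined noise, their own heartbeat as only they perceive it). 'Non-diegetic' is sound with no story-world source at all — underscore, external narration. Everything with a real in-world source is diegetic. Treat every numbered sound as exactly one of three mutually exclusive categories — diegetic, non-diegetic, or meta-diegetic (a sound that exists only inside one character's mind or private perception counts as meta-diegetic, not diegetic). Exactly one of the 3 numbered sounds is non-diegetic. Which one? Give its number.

(1) is diegetic: Callum's footsteps are produced in the story world.
Sound (2): subjective to Callum: the greenhouse is silent and Petros hears nothing, so meta-diegetic.
(3) it's a sound-design accent with no in-world source; no one in the scene can hear it → non-diegetic.
Only (3) is non-diegetic.

3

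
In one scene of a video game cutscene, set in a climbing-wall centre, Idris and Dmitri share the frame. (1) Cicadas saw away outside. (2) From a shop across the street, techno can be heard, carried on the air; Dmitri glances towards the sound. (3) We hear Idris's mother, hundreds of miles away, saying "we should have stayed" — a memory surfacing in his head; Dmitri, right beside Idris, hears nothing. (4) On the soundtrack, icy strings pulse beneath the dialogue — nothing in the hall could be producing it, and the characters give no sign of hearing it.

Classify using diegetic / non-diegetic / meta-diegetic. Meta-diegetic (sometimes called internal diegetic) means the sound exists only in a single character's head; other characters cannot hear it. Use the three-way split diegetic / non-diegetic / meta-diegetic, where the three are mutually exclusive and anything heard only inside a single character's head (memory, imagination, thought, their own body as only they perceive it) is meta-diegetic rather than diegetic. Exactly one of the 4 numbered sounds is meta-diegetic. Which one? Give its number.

3

Sound (1): it's the actual ambient sound of the location, so diegetic.
(2) off-screen diegetic: the source is out of frame but still in the story's space → diegetic.
(3) is meta-diegetic: a remembered line, private to Idris — not present in the room, not audible to Dmitri.
(4) it has no source in the story world and no character can hear it — it's underscore → non-diegetic.
Only (3) is meta-diegetic.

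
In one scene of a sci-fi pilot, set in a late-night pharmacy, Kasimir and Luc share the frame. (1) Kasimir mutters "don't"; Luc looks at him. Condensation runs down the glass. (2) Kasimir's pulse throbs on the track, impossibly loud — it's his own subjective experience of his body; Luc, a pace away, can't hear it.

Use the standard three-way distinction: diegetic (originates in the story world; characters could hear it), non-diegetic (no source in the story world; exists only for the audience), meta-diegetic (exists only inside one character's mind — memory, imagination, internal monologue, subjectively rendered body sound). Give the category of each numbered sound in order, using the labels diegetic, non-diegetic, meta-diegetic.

diegetic, meta-diegetic

(1) is diegetic: on-screen dialogue — Kasimir speaks and Luc is there to hear.
(2) is meta-diegetic: it's Kasimir's internal bodily sensation rendered as sound; only Kasimir 'hears' it.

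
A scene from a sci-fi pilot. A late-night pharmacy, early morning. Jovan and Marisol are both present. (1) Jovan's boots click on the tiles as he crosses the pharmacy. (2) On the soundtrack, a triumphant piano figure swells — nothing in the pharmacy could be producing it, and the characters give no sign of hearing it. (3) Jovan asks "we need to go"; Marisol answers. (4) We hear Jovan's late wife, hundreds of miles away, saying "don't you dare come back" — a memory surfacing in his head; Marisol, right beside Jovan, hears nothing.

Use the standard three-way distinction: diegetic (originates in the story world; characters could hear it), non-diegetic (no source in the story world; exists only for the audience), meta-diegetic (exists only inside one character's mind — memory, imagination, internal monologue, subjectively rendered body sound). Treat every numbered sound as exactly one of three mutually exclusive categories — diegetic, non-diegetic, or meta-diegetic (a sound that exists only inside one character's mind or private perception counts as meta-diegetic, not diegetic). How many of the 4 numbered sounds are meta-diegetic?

(1) is diegetic: a character's body making contact with the set — an in-world sound.
Sound (2): nothing in the pharmacy produces it and the characters don't hear it — pure soundtrack, so non-diegetic.
(3) is diegetic: Jovan is a character speaking aloud in the scene.
Sound (4): the voice is a memory playing only inside Jovan's mind; Marisol can't hear it, so meta-diegetic.
So 1 of the 4 is meta-diegetic: (4).

1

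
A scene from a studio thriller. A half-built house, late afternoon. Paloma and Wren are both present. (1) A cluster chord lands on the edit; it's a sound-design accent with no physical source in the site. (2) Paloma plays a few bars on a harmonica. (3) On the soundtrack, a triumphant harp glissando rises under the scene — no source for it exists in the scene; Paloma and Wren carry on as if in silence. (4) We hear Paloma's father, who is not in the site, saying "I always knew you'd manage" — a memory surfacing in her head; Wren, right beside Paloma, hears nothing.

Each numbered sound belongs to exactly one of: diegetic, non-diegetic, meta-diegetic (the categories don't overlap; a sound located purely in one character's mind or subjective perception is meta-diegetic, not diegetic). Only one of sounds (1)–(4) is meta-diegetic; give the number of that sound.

4

Sound (1): nothing in the scene produces it; it's an accent added for the audience, so non-diegetic.
(2) is diegetic: Paloma is producing the music live, in the story world.
(3) nothing in the site produces it and the characters don't hear it — pure soundtrack → non-diegetic.
(4) a remembered line, private to Paloma — not present in the room, not audible to Wren → meta-diegetic.
Only (4) is meta-diegetic.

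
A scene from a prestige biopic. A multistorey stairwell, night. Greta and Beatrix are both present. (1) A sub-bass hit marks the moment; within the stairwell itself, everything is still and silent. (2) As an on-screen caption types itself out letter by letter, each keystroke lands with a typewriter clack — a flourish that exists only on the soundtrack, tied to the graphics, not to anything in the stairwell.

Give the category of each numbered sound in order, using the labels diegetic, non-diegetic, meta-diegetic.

(1) nothing in the scene produces it; it's an accent added for the audience → non-diegetic.
Sound (2): sound married to a title/caption — outside the diegesis by definition, so non-diegetic.

non-diegetic, non-diegetic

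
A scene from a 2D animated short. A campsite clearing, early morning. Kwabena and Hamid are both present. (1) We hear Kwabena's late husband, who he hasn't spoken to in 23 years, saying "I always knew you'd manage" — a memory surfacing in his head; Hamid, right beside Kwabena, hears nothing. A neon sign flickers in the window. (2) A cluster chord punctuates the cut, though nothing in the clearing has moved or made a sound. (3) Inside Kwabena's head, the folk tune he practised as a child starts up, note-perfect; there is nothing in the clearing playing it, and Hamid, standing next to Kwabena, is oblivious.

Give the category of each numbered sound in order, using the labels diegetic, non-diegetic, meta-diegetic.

(1) is meta-diegetic: it's Kwabena's recollection rendered as sound; the other character can't hear it.
(2) is non-diegetic: it's a sound-design accent with no in-world source; no one in the scene can hear it.
(3) is meta-diegetic: remembered music, private to Kwabena — Hamid is oblivious because it isn't in the room.

meta-diegetic, non-diegetic, meta-diegetic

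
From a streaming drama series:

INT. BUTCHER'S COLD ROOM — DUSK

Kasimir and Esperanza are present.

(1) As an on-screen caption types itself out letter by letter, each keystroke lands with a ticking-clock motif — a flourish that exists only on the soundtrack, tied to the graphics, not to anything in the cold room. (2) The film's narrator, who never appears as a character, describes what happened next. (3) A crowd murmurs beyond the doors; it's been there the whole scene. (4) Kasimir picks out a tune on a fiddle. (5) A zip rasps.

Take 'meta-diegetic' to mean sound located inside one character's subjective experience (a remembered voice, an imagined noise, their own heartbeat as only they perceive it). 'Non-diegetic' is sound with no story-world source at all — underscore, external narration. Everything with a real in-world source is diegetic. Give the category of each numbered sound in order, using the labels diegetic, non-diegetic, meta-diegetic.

non-diegetic, non-diegetic, diegetic, diegetic, diegetic

(1) is non-diegetic: the caption isn't part of the story world, so neither is the sound tied to it.
(2) the narrator exists outside the story world, addressing only the audience → non-diegetic.
(3) is diegetic: it's the actual ambient sound of the location.
(4) is diegetic: a character is playing a fiddle on screen.
(5) is diegetic: the sound comes from a zip physically present in the location.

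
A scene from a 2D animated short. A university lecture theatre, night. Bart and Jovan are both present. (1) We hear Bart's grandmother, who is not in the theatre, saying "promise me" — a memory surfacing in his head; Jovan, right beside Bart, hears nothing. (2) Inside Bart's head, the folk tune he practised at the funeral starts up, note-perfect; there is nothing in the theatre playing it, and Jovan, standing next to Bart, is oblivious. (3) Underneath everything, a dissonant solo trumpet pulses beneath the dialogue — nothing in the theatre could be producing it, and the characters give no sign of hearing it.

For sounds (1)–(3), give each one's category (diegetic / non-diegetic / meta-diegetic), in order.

(1) the voice is a memory playing only inside Bart's mind; Jovan can't hear it → meta-diegetic.
(2) is meta-diegetic: the music is a memory playing inside Bart's mind alone; no real-world source, Jovan can't hear it.
(3) it has no source in the story world and no character can hear it — it's underscore → non-diegetic.

meta-diegetic, meta-diegetic, non-diegetic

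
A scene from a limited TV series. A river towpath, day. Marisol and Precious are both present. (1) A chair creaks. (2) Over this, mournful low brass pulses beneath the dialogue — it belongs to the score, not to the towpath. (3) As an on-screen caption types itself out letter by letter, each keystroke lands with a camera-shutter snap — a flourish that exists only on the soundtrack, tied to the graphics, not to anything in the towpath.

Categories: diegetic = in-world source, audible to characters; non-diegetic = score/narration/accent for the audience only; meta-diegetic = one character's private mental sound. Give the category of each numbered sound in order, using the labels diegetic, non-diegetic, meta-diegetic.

(1) is diegetic: the sound comes from a chair physically present in the location.
Sound (2): score with no on-screen or off-screen source; it exists for the audience alone, so non-diegetic.
(3) it accompanies on-screen graphics, not anything inside the story world → non-diegetic.

diegetic, non-diegetic, non-diegetic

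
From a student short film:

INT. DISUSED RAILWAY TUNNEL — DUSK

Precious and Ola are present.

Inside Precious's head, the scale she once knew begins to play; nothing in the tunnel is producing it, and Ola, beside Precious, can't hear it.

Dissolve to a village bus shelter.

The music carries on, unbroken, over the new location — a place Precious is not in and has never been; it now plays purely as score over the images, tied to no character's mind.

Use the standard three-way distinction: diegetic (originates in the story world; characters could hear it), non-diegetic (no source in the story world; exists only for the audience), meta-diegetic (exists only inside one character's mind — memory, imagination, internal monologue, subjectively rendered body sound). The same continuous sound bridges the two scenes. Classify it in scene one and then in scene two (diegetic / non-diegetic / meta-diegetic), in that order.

meta-diegetic, non-diegetic

Scene one: the music exists only inside Precious's mind; Ola can't hear it → meta-diegetic.
Scene two: it's detached from Precious entirely and plays over unrelated images with no in-world source — conventional underscore → non-diegetic.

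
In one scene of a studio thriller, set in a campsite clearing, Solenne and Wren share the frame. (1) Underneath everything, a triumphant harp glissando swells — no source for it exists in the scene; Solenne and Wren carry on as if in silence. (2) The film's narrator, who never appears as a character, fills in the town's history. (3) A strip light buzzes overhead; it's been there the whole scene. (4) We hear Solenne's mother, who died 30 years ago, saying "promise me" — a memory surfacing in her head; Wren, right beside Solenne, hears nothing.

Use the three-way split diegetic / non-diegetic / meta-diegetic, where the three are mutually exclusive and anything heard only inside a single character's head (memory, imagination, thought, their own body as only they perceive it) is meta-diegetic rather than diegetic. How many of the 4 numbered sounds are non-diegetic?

2

(1) score with no on-screen or off-screen source; it exists for the audience alone → non-diegetic.
(2) is non-diegetic: the narrator exists outside the story world, addressing only the audience.
(3) is diegetic: it's the actual ambient sound of the location.
(4) it's Solenne's recollection rendered as sound; the other character can't hear it → meta-diegetic.
Non-diegetic: (1), (2) — that's 2.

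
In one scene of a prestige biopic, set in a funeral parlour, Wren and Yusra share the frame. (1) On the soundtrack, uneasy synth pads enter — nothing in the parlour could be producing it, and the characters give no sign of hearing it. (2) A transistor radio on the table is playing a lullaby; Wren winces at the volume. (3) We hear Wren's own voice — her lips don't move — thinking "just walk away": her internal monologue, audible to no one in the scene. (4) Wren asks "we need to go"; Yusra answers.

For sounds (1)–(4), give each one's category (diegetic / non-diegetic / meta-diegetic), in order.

Sound (1): nothing in the parlour produces it and the characters don't hear it — pure soundtrack, so non-diegetic.
Sound (2): a transistor radio is a physical source in the scene and Wren reacts to it, so diegetic.
(3) Wren's thought-voice: a private mental sound no other character can hear → meta-diegetic.
(4) is diegetic: on-screen dialogue — Wren speaks and Yusra is there to hear.

non-diegetic, diegetic, meta-diegetic, diegetic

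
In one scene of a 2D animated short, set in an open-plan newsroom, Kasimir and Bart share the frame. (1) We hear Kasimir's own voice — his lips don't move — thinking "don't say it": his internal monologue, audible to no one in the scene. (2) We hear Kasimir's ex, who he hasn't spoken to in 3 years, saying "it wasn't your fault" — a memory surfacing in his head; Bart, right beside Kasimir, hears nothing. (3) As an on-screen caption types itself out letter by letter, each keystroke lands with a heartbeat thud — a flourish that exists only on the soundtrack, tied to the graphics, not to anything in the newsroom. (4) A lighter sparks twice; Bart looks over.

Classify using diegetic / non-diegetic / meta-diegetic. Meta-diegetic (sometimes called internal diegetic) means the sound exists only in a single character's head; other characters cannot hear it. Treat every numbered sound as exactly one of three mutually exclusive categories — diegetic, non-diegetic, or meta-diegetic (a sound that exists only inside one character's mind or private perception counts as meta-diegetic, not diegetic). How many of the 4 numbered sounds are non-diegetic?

(1) is meta-diegetic: Kasimir's thought-voice: a private mental sound no other character can hear.
(2) is meta-diegetic: a remembered line, private to Kasimir — not present in the room, not audible to Bart.
Sound (3): sound married to a title/caption — outside the diegesis by definition, so non-diegetic.
Sound (4): the sound comes from a lighter physically present in the location, so diegetic.
So 1 of the 4 is non-diegetic: (3).

1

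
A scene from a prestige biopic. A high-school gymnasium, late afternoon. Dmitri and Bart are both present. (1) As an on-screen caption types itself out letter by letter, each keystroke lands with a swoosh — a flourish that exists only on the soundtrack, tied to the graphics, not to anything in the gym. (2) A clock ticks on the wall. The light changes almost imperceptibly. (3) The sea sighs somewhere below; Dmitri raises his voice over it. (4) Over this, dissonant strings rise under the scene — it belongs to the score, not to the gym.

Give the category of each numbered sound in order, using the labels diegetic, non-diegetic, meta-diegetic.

(1) it accompanies on-screen graphics, not anything inside the story world → non-diegetic.
(2) is diegetic: the sound comes from a clock physically present in the location.
(3) is diegetic: it's the actual ambient sound of the location.
(4) nothing in the gym produces it and the characters don't hear it — pure soundtrack → non-diegetic.

non-diegetic, diegetic, diegetic, non-diegetic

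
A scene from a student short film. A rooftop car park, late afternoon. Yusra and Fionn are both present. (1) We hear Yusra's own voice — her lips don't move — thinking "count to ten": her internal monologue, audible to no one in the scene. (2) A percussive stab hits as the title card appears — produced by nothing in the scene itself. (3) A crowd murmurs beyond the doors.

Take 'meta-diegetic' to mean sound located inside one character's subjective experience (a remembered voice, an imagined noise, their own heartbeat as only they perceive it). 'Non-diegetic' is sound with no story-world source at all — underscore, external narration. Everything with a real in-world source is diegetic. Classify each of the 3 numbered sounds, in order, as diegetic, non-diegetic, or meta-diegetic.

(1) it's Yusra's unspoken thought, heard only by the audience via her subjectivity → meta-diegetic.
(2) an editorial stinger — it belongs to the cut, not the story world → non-diegetic.
(3) is diegetic: a crowd is part of the location's real environment.

meta-diegetic, non-diegetic, diegetic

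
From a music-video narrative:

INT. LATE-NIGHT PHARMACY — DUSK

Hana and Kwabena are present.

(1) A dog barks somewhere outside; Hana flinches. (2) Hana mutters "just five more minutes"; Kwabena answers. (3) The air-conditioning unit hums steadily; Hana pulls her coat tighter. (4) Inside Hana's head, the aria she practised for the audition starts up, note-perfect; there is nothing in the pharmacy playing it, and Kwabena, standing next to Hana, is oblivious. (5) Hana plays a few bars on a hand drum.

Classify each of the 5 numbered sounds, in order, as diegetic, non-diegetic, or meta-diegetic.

(1) is diegetic: an in-world source (a dog); characters could hear it.
Sound (2): Hana is a character speaking aloud in the scene, so diegetic.
(3) ambient/room sound belonging to the story's physical space → diegetic.
(4) the music is a memory playing inside Hana's mind alone; no real-world source, Kwabena can't hear it → meta-diegetic.
(5) is diegetic: a character is playing a hand drum on screen.

diegetic, diegetic, diegetic, meta-diegetic, diegetic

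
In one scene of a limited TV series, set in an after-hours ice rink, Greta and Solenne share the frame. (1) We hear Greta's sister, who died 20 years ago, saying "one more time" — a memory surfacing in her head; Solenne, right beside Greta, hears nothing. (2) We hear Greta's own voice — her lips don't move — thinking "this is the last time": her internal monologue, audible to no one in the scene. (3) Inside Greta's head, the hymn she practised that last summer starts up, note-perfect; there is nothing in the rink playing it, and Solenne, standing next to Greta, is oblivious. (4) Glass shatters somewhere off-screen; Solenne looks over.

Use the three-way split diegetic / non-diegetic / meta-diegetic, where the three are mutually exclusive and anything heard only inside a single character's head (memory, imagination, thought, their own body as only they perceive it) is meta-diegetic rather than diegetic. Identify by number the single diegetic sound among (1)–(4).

(1) a remembered line, private to Greta — not present in the room, not audible to Solenne → meta-diegetic.
(2) it's Greta's unspoken thought, heard only by the audience via her subjectivity → meta-diegetic.
(3) the music is a memory playing inside Greta's mind alone; no real-world source, Solenne can't hear it → meta-diegetic.
(4) is diegetic: the sound comes from glass physically present in the location.
Only (4) is diegetic.

4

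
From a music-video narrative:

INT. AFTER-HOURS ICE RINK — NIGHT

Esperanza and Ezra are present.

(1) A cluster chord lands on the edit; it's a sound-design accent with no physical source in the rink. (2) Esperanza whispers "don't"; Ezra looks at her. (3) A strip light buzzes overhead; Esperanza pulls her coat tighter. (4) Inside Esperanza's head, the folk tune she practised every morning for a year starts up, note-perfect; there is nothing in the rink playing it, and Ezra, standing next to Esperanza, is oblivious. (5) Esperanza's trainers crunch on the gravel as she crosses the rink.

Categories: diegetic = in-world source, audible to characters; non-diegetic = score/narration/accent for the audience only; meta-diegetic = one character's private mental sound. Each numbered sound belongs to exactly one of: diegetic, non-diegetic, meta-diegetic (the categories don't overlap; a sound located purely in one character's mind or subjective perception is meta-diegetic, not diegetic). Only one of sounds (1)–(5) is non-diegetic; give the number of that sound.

(1) is non-diegetic: an editorial stinger — it belongs to the cut, not the story world.
(2) Esperanza is a character speaking aloud in the scene → diegetic.
Sound (3): it's the actual ambient sound of the location, so diegetic.
(4) the music is a memory playing inside Esperanza's mind alone; no real-world source, Ezra can't hear it → meta-diegetic.
(5) it's the physical sound of Esperanza moving in the space → diegetic.
Only (1) is non-diegetic.

1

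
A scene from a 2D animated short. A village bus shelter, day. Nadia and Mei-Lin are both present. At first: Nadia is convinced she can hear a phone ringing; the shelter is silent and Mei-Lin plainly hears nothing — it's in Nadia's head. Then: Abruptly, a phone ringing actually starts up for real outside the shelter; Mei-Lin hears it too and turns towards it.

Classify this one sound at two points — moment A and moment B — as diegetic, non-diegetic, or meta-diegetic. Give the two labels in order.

Moment A: only Nadia 'hears' it — imagined, in her mind → meta-diegetic.
Moment B: now there's a real external source and Mei-Lin hears it too — in the story world → diegetic.

meta-diegetic, diegetic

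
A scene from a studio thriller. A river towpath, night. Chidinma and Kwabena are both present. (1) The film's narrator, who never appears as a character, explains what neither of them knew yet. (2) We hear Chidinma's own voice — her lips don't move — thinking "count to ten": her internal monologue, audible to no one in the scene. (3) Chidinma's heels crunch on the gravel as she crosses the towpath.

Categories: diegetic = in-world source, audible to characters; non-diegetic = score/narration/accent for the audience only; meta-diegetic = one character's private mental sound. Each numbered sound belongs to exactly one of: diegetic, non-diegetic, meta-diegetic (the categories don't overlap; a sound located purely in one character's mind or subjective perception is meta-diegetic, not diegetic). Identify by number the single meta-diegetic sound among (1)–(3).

(1) is non-diegetic: commentary laid over the scene from outside the fiction.
Sound (2): Chidinma's thought-voice: a private mental sound no other character can hear, so meta-diegetic.
(3) it's the physical sound of Chidinma moving in the space → diegetic.
Only (2) is meta-diegetic.

2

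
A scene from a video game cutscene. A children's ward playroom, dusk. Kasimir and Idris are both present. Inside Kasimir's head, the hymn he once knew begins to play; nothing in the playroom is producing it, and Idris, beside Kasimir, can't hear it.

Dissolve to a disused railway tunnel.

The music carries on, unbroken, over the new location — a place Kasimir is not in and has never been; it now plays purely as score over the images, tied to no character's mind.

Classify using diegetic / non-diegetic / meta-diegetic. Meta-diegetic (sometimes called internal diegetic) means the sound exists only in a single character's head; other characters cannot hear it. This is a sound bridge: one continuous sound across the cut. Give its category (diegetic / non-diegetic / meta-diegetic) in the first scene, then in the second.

Scene one: the music exists only inside Kasimir's mind; Idris can't hear it → meta-diegetic.
Scene two: it's detached from Kasimir entirely and plays over unrelated images with no in-world source — conventional underscore → non-diegetic.

meta-diegetic, non-diegetic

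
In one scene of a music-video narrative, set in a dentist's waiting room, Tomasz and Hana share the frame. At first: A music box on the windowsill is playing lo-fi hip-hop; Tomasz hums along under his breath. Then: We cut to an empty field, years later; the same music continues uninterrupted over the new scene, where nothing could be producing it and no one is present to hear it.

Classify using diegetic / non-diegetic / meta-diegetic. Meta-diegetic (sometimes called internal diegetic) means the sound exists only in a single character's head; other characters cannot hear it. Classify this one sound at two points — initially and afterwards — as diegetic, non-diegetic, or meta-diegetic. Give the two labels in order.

diegetic, non-diegetic

Initially: a music box is a real in-scene source and Tomasz reacts to it → diegetic.
Afterwards: there is no longer any in-world source and no one can hear it — it has become underscore → non-diegetic.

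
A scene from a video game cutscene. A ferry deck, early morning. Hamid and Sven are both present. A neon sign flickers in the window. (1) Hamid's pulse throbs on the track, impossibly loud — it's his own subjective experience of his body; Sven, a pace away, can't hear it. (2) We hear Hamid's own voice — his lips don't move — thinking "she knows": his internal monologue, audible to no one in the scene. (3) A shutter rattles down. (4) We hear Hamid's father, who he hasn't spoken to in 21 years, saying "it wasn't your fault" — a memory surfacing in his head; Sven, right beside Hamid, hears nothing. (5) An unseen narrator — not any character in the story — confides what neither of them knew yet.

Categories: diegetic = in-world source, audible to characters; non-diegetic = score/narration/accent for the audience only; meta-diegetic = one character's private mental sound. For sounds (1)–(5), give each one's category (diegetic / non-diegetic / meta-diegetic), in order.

meta-diegetic, meta-diegetic, diegetic, meta-diegetic, non-diegetic

Sound (1): point-of-audition from inside Hamid's body; not a sound in the room, so meta-diegetic.
(2) Hamid's thought-voice: a private mental sound no other character can hear → meta-diegetic.
(3) is diegetic: the sound comes from a shutter physically present in the location.
(4) is meta-diegetic: a remembered line, private to Hamid — not present in the room, not audible to Sven.
(5) is non-diegetic: the narrator exists outside the story world, addressing only the audience.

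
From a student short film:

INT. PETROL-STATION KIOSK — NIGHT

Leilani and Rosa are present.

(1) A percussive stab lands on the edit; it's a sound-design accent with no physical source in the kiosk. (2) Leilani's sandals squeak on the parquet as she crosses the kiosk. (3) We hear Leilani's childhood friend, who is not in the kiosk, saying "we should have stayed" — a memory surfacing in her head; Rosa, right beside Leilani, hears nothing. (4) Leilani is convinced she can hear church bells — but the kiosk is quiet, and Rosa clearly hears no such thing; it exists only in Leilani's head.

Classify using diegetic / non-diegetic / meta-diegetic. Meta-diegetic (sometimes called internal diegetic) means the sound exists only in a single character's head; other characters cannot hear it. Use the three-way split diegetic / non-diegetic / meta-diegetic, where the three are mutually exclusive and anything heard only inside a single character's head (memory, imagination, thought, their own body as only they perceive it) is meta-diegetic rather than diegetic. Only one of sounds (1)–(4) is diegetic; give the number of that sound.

2

(1) is non-diegetic: it's a sound-design accent with no in-world source; no one in the scene can hear it.
Sound (2): Leilani's footsteps are produced in the story world, so diegetic.
Sound (3): the voice is a memory playing only inside Leilani's mind; Rosa can't hear it, so meta-diegetic.
Sound (4): the sound is imagined by Leilani; nothing in the story world is producing it and Rosa can't hear it, so meta-diegetic.
Only (2) is diegetic.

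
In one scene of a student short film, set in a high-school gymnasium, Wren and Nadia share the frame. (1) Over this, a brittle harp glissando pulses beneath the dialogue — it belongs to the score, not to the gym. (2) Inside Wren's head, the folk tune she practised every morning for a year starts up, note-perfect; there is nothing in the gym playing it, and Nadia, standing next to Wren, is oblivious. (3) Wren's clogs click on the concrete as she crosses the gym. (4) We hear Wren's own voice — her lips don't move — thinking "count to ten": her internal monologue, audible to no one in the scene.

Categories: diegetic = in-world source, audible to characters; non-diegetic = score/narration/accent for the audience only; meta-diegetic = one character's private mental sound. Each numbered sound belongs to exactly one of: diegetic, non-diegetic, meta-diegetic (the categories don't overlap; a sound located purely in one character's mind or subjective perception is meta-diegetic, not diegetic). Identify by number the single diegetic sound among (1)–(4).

3

(1) is non-diegetic: score with no on-screen or off-screen source; it exists for the audience alone.
(2) remembered music, private to Wren — Nadia is oblivious because it isn't in the room → meta-diegetic.
(3) a character's body making contact with the set — an in-world sound → diegetic.
(4) is meta-diegetic: it's Wren's unspoken thought, heard only by the audience via her subjectivity.
Only (3) is diegetic.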